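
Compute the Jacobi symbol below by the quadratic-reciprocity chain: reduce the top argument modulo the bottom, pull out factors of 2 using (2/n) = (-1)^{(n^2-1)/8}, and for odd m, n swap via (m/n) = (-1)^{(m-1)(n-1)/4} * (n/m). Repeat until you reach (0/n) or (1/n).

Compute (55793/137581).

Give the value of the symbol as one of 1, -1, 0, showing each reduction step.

1

reciprocity: (55793/137581) = +1·(137581/55793) since 55793 mod 4 = 1, 137581 mod 4 = 1; sign now +1
(137581/55793) = (25995/55793)   [reduce mod 55793]
reciprocity: (25995/55793) = +1·(55793/25995) since 25995 mod 4 = 3, 55793 mod 4 = 1; sign now +1
(55793/25995) = (3803/25995)   [reduce mod 25995]
reciprocity: (3803/25995) = -1·(25995/3803) since 3803 mod 4 = 3, 25995 mod 4 = 3; sign now -1
(25995/3803) = (3177/3803)   [reduce mod 3803]
reciprocity: (3177/3803) = +1·(3803/3177) since 3177 mod 4 = 1, 3803 mod 4 = 3; sign now -1
(3803/3177) = (626/3177)   [reduce mod 3177]
626 = 2^1·313; (2/3177) = +1 since 3177 mod 8 = 1, so (626/3177) = (+1)^1·(313/3177); sign now -1
reciprocity: (313/3177) = +1·(3177/313) since 313 mod 4 = 1, 3177 mod 4 = 1; sign now -1
(3177/313) = (47/313)   [reduce mod 313]
reciprocity: (47/313) = +1·(313/47) since 47 mod 4 = 3, 313 mod 4 = 1; sign now -1
(313/47) = (31/47)   [reduce mod 47]
reciprocity: (31/47) = -1·(47/31) since 31 mod 4 = 3, 47 mod 4 = 3; sign now +1
(47/31) = (16/31)   [reduce mod 31]
16 = 2^4·1; (2/31) = +1 since 31 mod 8 = 7, so (16/31) = (+1)^4·(1/31); sign now +1
(1/31) = 1; final value = sign = +1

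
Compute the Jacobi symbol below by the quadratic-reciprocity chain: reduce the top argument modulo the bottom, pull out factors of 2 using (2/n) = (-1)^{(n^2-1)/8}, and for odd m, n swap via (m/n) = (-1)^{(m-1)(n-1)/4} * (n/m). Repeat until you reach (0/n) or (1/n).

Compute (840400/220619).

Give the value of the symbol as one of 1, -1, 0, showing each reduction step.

-1

(840400/220619): 840400 mod 220619 = 178543, so (840400/220619) = (178543/220619)
flip (178543/220619) -> (220619/178543): both odd, 178543 mod 4 = 3, 220619 mod 4 = 3, so the flip contributes -1; sign now -1
(220619/178543): 220619 mod 178543 = 42076, so (220619/178543) = (42076/178543)
factor out 2^2: 42076 = 2^2·10519; with 178543 mod 8 = 7, (2/178543) = +1; sign now -1; continue with (10519/178543)
flip (10519/178543) -> (178543/10519): both odd, 10519 mod 4 = 3, 178543 mod 4 = 3, so the flip contributes -1; sign now +1
(178543/10519): 178543 mod 10519 = 10239, so (178543/10519) = (10239/10519)
flip (10239/10519) -> (10519/10239): both odd, 10239 mod 4 = 3, 10519 mod 4 = 3, so the flip contributes -1; sign now -1
(10519/10239): 10519 mod 10239 = 280, so (10519/10239) = (280/10239)
factor out 2^3: 280 = 2^3·35; with 10239 mod 8 = 7, (2/10239) = +1; sign now -1; continue with (35/10239)
flip (35/10239) -> (10239/35): both odd, 35 mod 4 = 3, 10239 mod 4 = 3, so the flip contributes -1; sign now +1
(10239/35): 10239 mod 35 = 19, so (10239/35) = (19/35)
flip (19/35) -> (35/19): both odd, 19 mod 4 = 3, 35 mod 4 = 3, so the flip contributes -1; sign now -1
(35/19): 35 mod 19 = 16, so (35/19) = (16/19)
factor out 2^4: 16 = 2^4·1; with 19 mod 8 = 3, (2/19) = -1; sign now -1; continue with (1/19)
reached (1/19) = 1, so the symbol is -1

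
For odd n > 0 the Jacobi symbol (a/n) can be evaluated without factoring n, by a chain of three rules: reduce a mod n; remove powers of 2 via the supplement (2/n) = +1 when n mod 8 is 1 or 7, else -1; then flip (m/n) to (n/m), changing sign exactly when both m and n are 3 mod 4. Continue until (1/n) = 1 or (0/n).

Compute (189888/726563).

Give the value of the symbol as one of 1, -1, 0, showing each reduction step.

1

factor out 2^6: 189888 = 2^6·2967; with 726563 mod 8 = 3, (2/726563) = -1; sign now +1; continue with (2967/726563)
flip (2967/726563) -> (726563/2967): both odd, 2967 mod 4 = 3, 726563 mod 4 = 3, so the flip contributes -1; sign now -1
(726563/2967): 726563 mod 2967 = 2615, so (726563/2967) = (2615/2967)
flip (2615/2967) -> (2967/2615): both odd, 2615 mod 4 = 3, 2967 mod 4 = 3, so the flip contributes -1; sign now +1
(2967/2615): 2967 mod 2615 = 352, so (2967/2615) = (352/2615)
factor out 2^5: 352 = 2^5·11; with 2615 mod 8 = 7, (2/2615) = +1; sign now +1; continue with (11/2615)
flip (11/2615) -> (2615/11): both odd, 11 mod 4 = 3, 2615 mod 4 = 3, so the flip contributes -1; sign now -1
(2615/11): 2615 mod 11 = 8, so (2615/11) = (8/11)
factor out 2^3: 8 = 2^3·1; with 11 mod 8 = 3, (2/11) = -1; sign now +1; continue with (1/11)
reached (1/11) = 1, so the symbol is +1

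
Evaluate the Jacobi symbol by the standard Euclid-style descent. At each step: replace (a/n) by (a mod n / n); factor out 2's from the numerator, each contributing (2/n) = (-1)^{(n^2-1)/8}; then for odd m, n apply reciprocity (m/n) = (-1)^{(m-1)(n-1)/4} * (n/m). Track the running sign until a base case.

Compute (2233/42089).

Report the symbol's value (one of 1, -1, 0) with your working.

reciprocity: (2233/42089) = +1·(42089/2233) since 2233 mod 4 = 1, 42089 mod 4 = 1; sign now +1
(42089/2233) = (1895/2233)   [reduce mod 2233]
reciprocity: (1895/2233) = +1·(2233/1895) since 1895 mod 4 = 3, 2233 mod 4 = 1; sign now +1
(2233/1895) = (338/1895)   [reduce mod 1895]
338 = 2^1·169; (2/1895) = +1 since 1895 mod 8 = 7, so (338/1895) = (+1)^1·(169/1895); sign now +1
reciprocity: (169/1895) = +1·(1895/169) since 169 mod 4 = 1, 1895 mod 4 = 3; sign now +1
(1895/169) = (36/169)   [reduce mod 169]
36 = 2^2·9; (2/169) = +1 since 169 mod 8 = 1, so (36/169) = (+1)^2·(9/169); sign now +1
reciprocity: (9/169) = +1·(169/9) since 9 mod 4 = 1, 169 mod 4 = 1; sign now +1
(169/9) = (7/9)   [reduce mod 9]
reciprocity: (7/9) = +1·(9/7) since 7 mod 4 = 3, 9 mod 4 = 1; sign now +1
(9/7) = (2/7)   [reduce mod 7]
2 = 2^1·1; (2/7) = +1 since 7 mod 8 = 7, so (2/7) = (+1)^1·(1/7); sign now +1
(1/7) = 1; final value = sign = +1

1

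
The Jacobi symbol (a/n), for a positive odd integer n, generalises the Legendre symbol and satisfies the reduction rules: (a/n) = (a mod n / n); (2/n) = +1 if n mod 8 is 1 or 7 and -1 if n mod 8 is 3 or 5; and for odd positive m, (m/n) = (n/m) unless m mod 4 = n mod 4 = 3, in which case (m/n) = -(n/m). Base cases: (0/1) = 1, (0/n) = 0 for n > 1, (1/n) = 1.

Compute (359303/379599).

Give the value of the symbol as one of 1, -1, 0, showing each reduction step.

1

flip (359303/379599) -> (379599/359303): both odd, 359303 mod 4 = 3, 379599 mod 4 = 3, so the flip contributes -1; sign now -1
(379599/359303): 379599 mod 359303 = 20296, so (379599/359303) = (20296/359303)
factor out 2^3: 20296 = 2^3·2537; with 359303 mod 8 = 7, (2/359303) = +1; sign now -1; continue with (2537/359303)
flip (2537/359303) -> (359303/2537): both odd, 2537 mod 4 = 1, 359303 mod 4 = 3, so the flip contributes +1; sign now -1
(359303/2537): 359303 mod 2537 = 1586, so (359303/2537) = (1586/2537)
factor out 2^1: 1586 = 2^1·793; with 2537 mod 8 = 1, (2/2537) = +1; sign now -1; continue with (793/2537)
flip (793/2537) -> (2537/793): both odd, 793 mod 4 = 1, 2537 mod 4 = 1, so the flip contributes +1; sign now -1
(2537/793): 2537 mod 793 = 158, so (2537/793) = (158/793)
factor out 2^1: 158 = 2^1·79; with 793 mod 8 = 1, (2/793) = +1; sign now -1; continue with (79/793)
flip (79/793) -> (793/79): both odd, 79 mod 4 = 3, 793 mod 4 = 1, so the flip contributes +1; sign now -1
(793/79): 793 mod 79 = 3, so (793/79) = (3/79)
flip (3/79) -> (79/3): both odd, 3 mod 4 = 3, 79 mod 4 = 3, so the flip contributes -1; sign now +1
(79/3): 79 mod 3 = 1, so (79/3) = (1/3)
reached (1/3) = 1, so the symbol is +1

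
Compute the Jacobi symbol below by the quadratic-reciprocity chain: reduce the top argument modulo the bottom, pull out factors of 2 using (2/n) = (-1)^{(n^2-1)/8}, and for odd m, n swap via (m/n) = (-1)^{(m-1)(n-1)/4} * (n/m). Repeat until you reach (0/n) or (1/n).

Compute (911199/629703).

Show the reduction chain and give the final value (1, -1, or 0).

0

(911199/629703) = (281496/629703)   [reduce mod 629703]
281496 = 2^3·35187; (2/629703) = +1 since 629703 mod 8 = 7, so (281496/629703) = (+1)^3·(35187/629703); sign now +1
reciprocity: (35187/629703) = -1·(629703/35187) since 35187 mod 4 = 3, 629703 mod 4 = 3; sign now -1
(629703/35187) = (31524/35187)   [reduce mod 35187]
31524 = 2^2·7881; (2/35187) = -1 since 35187 mod 8 = 3, so (31524/35187) = (-1)^2·(7881/35187); sign now -1
reciprocity: (7881/35187) = +1·(35187/7881) since 7881 mod 4 = 1, 35187 mod 4 = 3; sign now -1
(35187/7881) = (3663/7881)   [reduce mod 7881]
reciprocity: (3663/7881) = +1·(7881/3663) since 3663 mod 4 = 3, 7881 mod 4 = 1; sign now -1
(7881/3663) = (555/3663)   [reduce mod 3663]
reciprocity: (555/3663) = -1·(3663/555) since 555 mod 4 = 3, 3663 mod 4 = 3; sign now +1
(3663/555) = (333/555)   [reduce mod 555]
reciprocity: (333/555) = +1·(555/333) since 333 mod 4 = 1, 555 mod 4 = 3; sign now +1
(555/333) = (222/333)   [reduce mod 333]
222 = 2^1·111; (2/333) = -1 since 333 mod 8 = 5, so (222/333) = (-1)^1·(111/333); sign now -1
reciprocity: (111/333) = +1·(333/111) since 111 mod 4 = 3, 333 mod 4 = 1; sign now -1
(333/111) = (0/111)   [reduce mod 111]
(0/111) = 0   [gcd(a, n) > 1]; final value = 0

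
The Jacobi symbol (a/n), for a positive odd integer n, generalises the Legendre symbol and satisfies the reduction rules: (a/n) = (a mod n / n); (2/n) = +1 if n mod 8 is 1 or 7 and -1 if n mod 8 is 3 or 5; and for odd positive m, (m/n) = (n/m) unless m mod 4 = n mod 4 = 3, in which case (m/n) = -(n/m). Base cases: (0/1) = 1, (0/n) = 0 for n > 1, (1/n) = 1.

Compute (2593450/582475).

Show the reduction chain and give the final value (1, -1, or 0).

(2593450/582475): 2593450 mod 582475 = 263550, so (2593450/582475) = (263550/582475)
factor out 2^1: 263550 = 2^1·131775; with 582475 mod 8 = 3, (2/582475) = -1; sign now -1; continue with (131775/582475)
flip (131775/582475) -> (582475/131775): both odd, 131775 mod 4 = 3, 582475 mod 4 = 3, so the flip contributes -1; sign now +1
(582475/131775): 582475 mod 131775 = 55375, so (582475/131775) = (55375/131775)
flip (55375/131775) -> (131775/55375): both odd, 55375 mod 4 = 3, 131775 mod 4 = 3, so the flip contributes -1; sign now -1
(131775/55375): 131775 mod 55375 = 21025, so (131775/55375) = (21025/55375)
flip (21025/55375) -> (55375/21025): both odd, 21025 mod 4 = 1, 55375 mod 4 = 3, so the flip contributes +1; sign now -1
(55375/21025): 55375 mod 21025 = 13325, so (55375/21025) = (13325/21025)
flip (13325/21025) -> (21025/13325): both odd, 13325 mod 4 = 1, 21025 mod 4 = 1, so the flip contributes +1; sign now -1
(21025/13325): 21025 mod 13325 = 7700, so (21025/13325) = (7700/13325)
factor out 2^2: 7700 = 2^2·1925; with 13325 mod 8 = 5, (2/13325) = -1; sign now -1; continue with (1925/13325)
flip (1925/13325) -> (13325/1925): both odd, 1925 mod 4 = 1, 13325 mod 4 = 1, so the flip contributes +1; sign now -1
(13325/1925): 13325 mod 1925 = 1775, so (13325/1925) = (1775/1925)
flip (1775/1925) -> (1925/1775): both odd, 1775 mod 4 = 3, 1925 mod 4 = 1, so the flip contributes +1; sign now -1
(1925/1775): 1925 mod 1775 = 150, so (1925/1775) = (150/1775)
factor out 2^1: 150 = 2^1·75; with 1775 mod 8 = 7, (2/1775) = +1; sign now -1; continue with (75/1775)
flip (75/1775) -> (1775/75): both odd, 75 mod 4 = 3, 1775 mod 4 = 3, so the flip contributes -1; sign now +1
(1775/75): 1775 mod 75 = 50, so (1775/75) = (50/75)
factor out 2^1: 50 = 2^1·25; with 75 mod 8 = 3, (2/75) = -1; sign now -1; continue with (25/75)
flip (25/75) -> (75/25): both odd, 25 mod 4 = 1, 75 mod 4 = 3, so the flip contributes +1; sign now -1
(75/25): 75 mod 25 = 0, so (75/25) = (0/25)
reached (0/25); gcd(a, n) > 1, so (0/25) = 0 and the symbol is 0

0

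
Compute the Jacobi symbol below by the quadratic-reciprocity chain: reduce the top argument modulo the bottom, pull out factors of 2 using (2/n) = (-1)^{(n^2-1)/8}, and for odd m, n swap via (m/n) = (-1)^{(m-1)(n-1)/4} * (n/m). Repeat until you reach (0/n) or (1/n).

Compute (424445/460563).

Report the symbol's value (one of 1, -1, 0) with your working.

reciprocity: (424445/460563) = +1·(460563/424445) since 424445 mod 4 = 1, 460563 mod 4 = 3; sign now +1
(460563/424445) = (36118/424445)   [reduce mod 424445]
36118 = 2^1·18059; (2/424445) = -1 since 424445 mod 8 = 5, so (36118/424445) = (-1)^1·(18059/424445); sign now -1
reciprocity: (18059/424445) = +1·(424445/18059) since 18059 mod 4 = 3, 424445 mod 4 = 1; sign now -1
(424445/18059) = (9088/18059)   [reduce mod 18059]
9088 = 2^7·71; (2/18059) = -1 since 18059 mod 8 = 3, so (9088/18059) = (-1)^7·(71/18059); sign now +1
reciprocity: (71/18059) = -1·(18059/71) since 71 mod 4 = 3, 18059 mod 4 = 3; sign now -1
(18059/71) = (25/71)   [reduce mod 71]
reciprocity: (25/71) = +1·(71/25) since 25 mod 4 = 1, 71 mod 4 = 3; sign now -1
(71/25) = (21/25)   [reduce mod 25]
reciprocity: (21/25) = +1·(25/21) since 21 mod 4 = 1, 25 mod 4 = 1; sign now -1
(25/21) = (4/21)   [reduce mod 21]
4 = 2^2·1; (2/21) = -1 since 21 mod 8 = 5, so (4/21) = (-1)^2·(1/21); sign now -1
(1/21) = 1; final value = sign = -1

-1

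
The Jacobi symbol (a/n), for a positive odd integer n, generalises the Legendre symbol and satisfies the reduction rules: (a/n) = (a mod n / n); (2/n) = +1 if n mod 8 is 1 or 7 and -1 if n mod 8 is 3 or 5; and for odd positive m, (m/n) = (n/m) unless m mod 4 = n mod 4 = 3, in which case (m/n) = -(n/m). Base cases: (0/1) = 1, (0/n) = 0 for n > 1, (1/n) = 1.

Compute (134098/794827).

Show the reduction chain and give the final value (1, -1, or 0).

1

factor out 2^1: 134098 = 2^1·67049; with 794827 mod 8 = 3, (2/794827) = -1; sign now -1; continue with (67049/794827)
flip (67049/794827) -> (794827/67049): both odd, 67049 mod 4 = 1, 794827 mod 4 = 3, so the flip contributes +1; sign now -1
(794827/67049): 794827 mod 67049 = 57288, so (794827/67049) = (57288/67049)
factor out 2^3: 57288 = 2^3·7161; with 67049 mod 8 = 1, (2/67049) = +1; sign now -1; continue with (7161/67049)
flip (7161/67049) -> (67049/7161): both odd, 7161 mod 4 = 1, 67049 mod 4 = 1, so the flip contributes +1; sign now -1
(67049/7161): 67049 mod 7161 = 2600, so (67049/7161) = (2600/7161)
factor out 2^3: 2600 = 2^3·325; with 7161 mod 8 = 1, (2/7161) = +1; sign now -1; continue with (325/7161)
flip (325/7161) -> (7161/325): both odd, 325 mod 4 = 1, 7161 mod 4 = 1, so the flip contributes +1; sign now -1
(7161/325): 7161 mod 325 = 11, so (7161/325) = (11/325)
flip (11/325) -> (325/11): both odd, 11 mod 4 = 3, 325 mod 4 = 1, so the flip contributes +1; sign now -1
(325/11): 325 mod 11 = 6, so (325/11) = (6/11)
factor out 2^1: 6 = 2^1·3; with 11 mod 8 = 3, (2/11) = -1; sign now +1; continue with (3/11)
flip (3/11) -> (11/3): both odd, 3 mod 4 = 3, 11 mod 4 = 3, so the flip contributes -1; sign now -1
(11/3): 11 mod 3 = 2, so (11/3) = (2/3)
factor out 2^1: 2 = 2^1·1; with 3 mod 8 = 3, (2/3) = -1; sign now +1; continue with (1/3)
reached (1/3) = 1, so the symbol is +1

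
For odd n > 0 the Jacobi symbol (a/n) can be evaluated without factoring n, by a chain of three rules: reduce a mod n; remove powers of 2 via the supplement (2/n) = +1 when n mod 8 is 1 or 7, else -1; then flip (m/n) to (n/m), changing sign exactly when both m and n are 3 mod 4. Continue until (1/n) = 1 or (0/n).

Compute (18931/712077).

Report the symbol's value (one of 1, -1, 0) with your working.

flip (18931/712077) -> (712077/18931): both odd, 18931 mod 4 = 3, 712077 mod 4 = 1, so the flip contributes +1; sign now +1
(712077/18931): 712077 mod 18931 = 11630, so (712077/18931) = (11630/18931)
factor out 2^1: 11630 = 2^1·5815; with 18931 mod 8 = 3, (2/18931) = -1; sign now -1; continue with (5815/18931)
flip (5815/18931) -> (18931/5815): both odd, 5815 mod 4 = 3, 18931 mod 4 = 3, so the flip contributes -1; sign now +1
(18931/5815): 18931 mod 5815 = 1486, so (18931/5815) = (1486/5815)
factor out 2^1: 1486 = 2^1·743; with 5815 mod 8 = 7, (2/5815) = +1; sign now +1; continue with (743/5815)
flip (743/5815) -> (5815/743): both odd, 743 mod 4 = 3, 5815 mod 4 = 3, so the flip contributes -1; sign now -1
(5815/743): 5815 mod 743 = 614, so (5815/743) = (614/743)
factor out 2^1: 614 = 2^1·307; with 743 mod 8 = 7, (2/743) = +1; sign now -1; continue with (307/743)
flip (307/743) -> (743/307): both odd, 307 mod 4 = 3, 743 mod 4 = 3, so the flip contributes -1; sign now +1
(743/307): 743 mod 307 = 129, so (743/307) = (129/307)
flip (129/307) -> (307/129): both odd, 129 mod 4 = 1, 307 mod 4 = 3, so the flip contributes +1; sign now +1
(307/129): 307 mod 129 = 49, so (307/129) = (49/129)
flip (49/129) -> (129/49): both odd, 49 mod 4 = 1, 129 mod 4 = 1, so the flip contributes +1; sign now +1
(129/49): 129 mod 49 = 31, so (129/49) = (31/49)
flip (31/49) -> (49/31): both odd, 31 mod 4 = 3, 49 mod 4 = 1, so the flip contributes +1; sign now +1
(49/31): 49 mod 31 = 18, so (49/31) = (18/31)
factor out 2^1: 18 = 2^1·9; with 31 mod 8 = 7, (2/31) = +1; sign now +1; continue with (9/31)
flip (9/31) -> (31/9): both odd, 9 mod 4 = 1, 31 mod 4 = 3, so the flip contributes +1; sign now +1
(31/9): 31 mod 9 = 4, so (31/9) = (4/9)
factor out 2^2: 4 = 2^2·1; with 9 mod 8 = 1, (2/9) = +1; sign now +1; continue with (1/9)
reached (1/9) = 1, so the symbol is +1

1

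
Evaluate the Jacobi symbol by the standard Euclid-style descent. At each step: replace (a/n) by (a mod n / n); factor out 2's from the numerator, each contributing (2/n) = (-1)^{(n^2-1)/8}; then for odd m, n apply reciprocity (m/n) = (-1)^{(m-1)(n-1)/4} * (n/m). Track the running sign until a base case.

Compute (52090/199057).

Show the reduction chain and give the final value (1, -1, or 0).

1

52090 = 2^1·26045; (2/199057) = +1 since 199057 mod 8 = 1, so (52090/199057) = (+1)^1·(26045/199057); sign now +1
reciprocity: (26045/199057) = +1·(199057/26045) since 26045 mod 4 = 1, 199057 mod 4 = 1; sign now +1
(199057/26045) = (16742/26045)   [reduce mod 26045]
16742 = 2^1·8371; (2/26045) = -1 since 26045 mod 8 = 5, so (16742/26045) = (-1)^1·(8371/26045); sign now -1
reciprocity: (8371/26045) = +1·(26045/8371) since 8371 mod 4 = 3, 26045 mod 4 = 1; sign now -1
(26045/8371) = (932/8371)   [reduce mod 8371]
932 = 2^2·233; (2/8371) = -1 since 8371 mod 8 = 3, so (932/8371) = (-1)^2·(233/8371); sign now -1
reciprocity: (233/8371) = +1·(8371/233) since 233 mod 4 = 1, 8371 mod 4 = 3; sign now -1
(8371/233) = (216/233)   [reduce mod 233]
216 = 2^3·27; (2/233) = +1 since 233 mod 8 = 1, so (216/233) = (+1)^3·(27/233); sign now -1
reciprocity: (27/233) = +1·(233/27) since 27 mod 4 = 3, 233 mod 4 = 1; sign now -1
(233/27) = (17/27)   [reduce mod 27]
reciprocity: (17/27) = +1·(27/17) since 17 mod 4 = 1, 27 mod 4 = 3; sign now -1
(27/17) = (10/17)   [reduce mod 17]
10 = 2^1·5; (2/17) = +1 since 17 mod 8 = 1, so (10/17) = (+1)^1·(5/17); sign now -1
reciprocity: (5/17) = +1·(17/5) since 5 mod 4 = 1, 17 mod 4 = 1; sign now -1
(17/5) = (2/5)   [reduce mod 5]
2 = 2^1·1; (2/5) = -1 since 5 mod 8 = 5, so (2/5) = (-1)^1·(1/5); sign now +1
(1/5) = 1; final value = sign = +1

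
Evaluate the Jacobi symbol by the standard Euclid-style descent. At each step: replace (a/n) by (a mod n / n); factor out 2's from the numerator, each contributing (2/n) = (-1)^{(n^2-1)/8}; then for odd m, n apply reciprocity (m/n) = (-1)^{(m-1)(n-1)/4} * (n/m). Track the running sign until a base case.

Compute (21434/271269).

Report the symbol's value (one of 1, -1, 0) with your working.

factor out 2^1: 21434 = 2^1·10717; with 271269 mod 8 = 5, (2/271269) = -1; sign now -1; continue with (10717/271269)
flip (10717/271269) -> (271269/10717): both odd, 10717 mod 4 = 1, 271269 mod 4 = 1, so the flip contributes +1; sign now -1
(271269/10717): 271269 mod 10717 = 3344, so (271269/10717) = (3344/10717)
factor out 2^4: 3344 = 2^4·209; with 10717 mod 8 = 5, (2/10717) = -1; sign now -1; continue with (209/10717)
flip (209/10717) -> (10717/209): both odd, 209 mod 4 = 1, 10717 mod 4 = 1, so the flip contributes +1; sign now -1
(10717/209): 10717 mod 209 = 58, so (10717/209) = (58/209)
factor out 2^1: 58 = 2^1·29; with 209 mod 8 = 1, (2/209) = +1; sign now -1; continue with (29/209)
flip (29/209) -> (209/29): both odd, 29 mod 4 = 1, 209 mod 4 = 1, so the flip contributes +1; sign now -1
(209/29): 209 mod 29 = 6, so (209/29) = (6/29)
factor out 2^1: 6 = 2^1·3; with 29 mod 8 = 5, (2/29) = -1; sign now +1; continue with (3/29)
flip (3/29) -> (29/3): both odd, 3 mod 4 = 3, 29 mod 4 = 1, so the flip contributes +1; sign now +1
(29/3): 29 mod 3 = 2, so (29/3) = (2/3)
factor out 2^1: 2 = 2^1·1; with 3 mod 8 = 3, (2/3) = -1; sign now -1; continue with (1/3)
reached (1/3) = 1, so the symbol is -1

-1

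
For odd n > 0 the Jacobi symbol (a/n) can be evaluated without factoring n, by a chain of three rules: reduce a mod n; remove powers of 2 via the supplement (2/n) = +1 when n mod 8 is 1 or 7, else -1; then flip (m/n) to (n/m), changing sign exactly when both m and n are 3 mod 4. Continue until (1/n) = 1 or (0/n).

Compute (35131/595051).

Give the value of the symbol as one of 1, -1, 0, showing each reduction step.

reciprocity: (35131/595051) = -1·(595051/35131) since 35131 mod 4 = 3, 595051 mod 4 = 3; sign now -1
(595051/35131) = (32955/35131)   [reduce mod 35131]
reciprocity: (32955/35131) = -1·(35131/32955) since 32955 mod 4 = 3, 35131 mod 4 = 3; sign now +1
(35131/32955) = (2176/32955)   [reduce mod 32955]
2176 = 2^7·17; (2/32955) = -1 since 32955 mod 8 = 3, so (2176/32955) = (-1)^7·(17/32955); sign now -1
reciprocity: (17/32955) = +1·(32955/17) since 17 mod 4 = 1, 32955 mod 4 = 3; sign now -1
(32955/17) = (9/17)   [reduce mod 17]
reciprocity: (9/17) = +1·(17/9) since 9 mod 4 = 1, 17 mod 4 = 1; sign now -1
(17/9) = (8/9)   [reduce mod 9]
8 = 2^3·1; (2/9) = +1 since 9 mod 8 = 1, so (8/9) = (+1)^3·(1/9); sign now -1
(1/9) = 1; final value = sign = -1

-1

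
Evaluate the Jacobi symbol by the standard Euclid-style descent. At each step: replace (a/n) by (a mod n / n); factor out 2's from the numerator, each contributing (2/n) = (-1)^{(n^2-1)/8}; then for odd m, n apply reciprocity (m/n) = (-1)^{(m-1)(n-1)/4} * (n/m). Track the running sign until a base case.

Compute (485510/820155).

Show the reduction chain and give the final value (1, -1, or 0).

factor out 2^1: 485510 = 2^1·242755; with 820155 mod 8 = 3, (2/820155) = -1; sign now -1; continue with (242755/820155)
flip (242755/820155) -> (820155/242755): both odd, 242755 mod 4 = 3, 820155 mod 4 = 3, so the flip contributes -1; sign now +1
(820155/242755): 820155 mod 242755 = 91890, so (820155/242755) = (91890/242755)
factor out 2^1: 91890 = 2^1·45945; with 242755 mod 8 = 3, (2/242755) = -1; sign now -1; continue with (45945/242755)
flip (45945/242755) -> (242755/45945): both odd, 45945 mod 4 = 1, 242755 mod 4 = 3, so the flip contributes +1; sign now -1
(242755/45945): 242755 mod 45945 = 13030, so (242755/45945) = (13030/45945)
factor out 2^1: 13030 = 2^1·6515; with 45945 mod 8 = 1, (2/45945) = +1; sign now -1; continue with (6515/45945)
flip (6515/45945) -> (45945/6515): both odd, 6515 mod 4 = 3, 45945 mod 4 = 1, so the flip contributes +1; sign now -1
(45945/6515): 45945 mod 6515 = 340, so (45945/6515) = (340/6515)
factor out 2^2: 340 = 2^2·85; with 6515 mod 8 = 3, (2/6515) = -1; sign now -1; continue with (85/6515)
flip (85/6515) -> (6515/85): both odd, 85 mod 4 = 1, 6515 mod 4 = 3, so the flip contributes +1; sign now -1
(6515/85): 6515 mod 85 = 55, so (6515/85) = (55/85)
flip (55/85) -> (85/55): both odd, 55 mod 4 = 3, 85 mod 4 = 1, so the flip contributes +1; sign now -1
(85/55): 85 mod 55 = 30, so (85/55) = (30/55)
factor out 2^1: 30 = 2^1·15; with 55 mod 8 = 7, (2/55) = +1; sign now -1; continue with (15/55)
flip (15/55) -> (55/15): both odd, 15 mod 4 = 3, 55 mod 4 = 3, so the flip contributes -1; sign now +1
(55/15): 55 mod 15 = 10, so (55/15) = (10/15)
factor out 2^1: 10 = 2^1·5; with 15 mod 8 = 7, (2/15) = +1; sign now +1; continue with (5/15)
flip (5/15) -> (15/5): both odd, 5 mod 4 = 1, 15 mod 4 = 3, so the flip contributes +1; sign now +1
(15/5): 15 mod 5 = 0, so (15/5) = (0/5)
reached (0/5); gcd(a, n) > 1, so (0/5) = 0 and the symbol is 0

0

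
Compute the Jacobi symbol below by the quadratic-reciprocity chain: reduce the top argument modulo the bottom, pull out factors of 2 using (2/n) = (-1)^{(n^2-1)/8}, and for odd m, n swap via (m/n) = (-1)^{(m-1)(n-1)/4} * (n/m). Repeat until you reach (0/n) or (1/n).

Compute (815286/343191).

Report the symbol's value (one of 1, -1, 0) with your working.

(815286/343191) = (128904/343191)   [reduce mod 343191]
128904 = 2^3·16113; (2/343191) = +1 since 343191 mod 8 = 7, so (128904/343191) = (+1)^3·(16113/343191); sign now +1
reciprocity: (16113/343191) = +1·(343191/16113) since 16113 mod 4 = 1, 343191 mod 4 = 3; sign now +1
(343191/16113) = (4818/16113)   [reduce mod 16113]
4818 = 2^1·2409; (2/16113) = +1 since 16113 mod 8 = 1, so (4818/16113) = (+1)^1·(2409/16113); sign now +1
reciprocity: (2409/16113) = +1·(16113/2409) since 2409 mod 4 = 1, 16113 mod 4 = 1; sign now +1
(16113/2409) = (1659/2409)   [reduce mod 2409]
reciprocity: (1659/2409) = +1·(2409/1659) since 1659 mod 4 = 3, 2409 mod 4 = 1; sign now +1
(2409/1659) = (750/1659)   [reduce mod 1659]
750 = 2^1·375; (2/1659) = -1 since 1659 mod 8 = 3, so (750/1659) = (-1)^1·(375/1659); sign now -1
reciprocity: (375/1659) = -1·(1659/375) since 375 mod 4 = 3, 1659 mod 4 = 3; sign now +1
(1659/375) = (159/375)   [reduce mod 375]
reciprocity: (159/375) = -1·(375/159) since 159 mod 4 = 3, 375 mod 4 = 3; sign now -1
(375/159) = (57/159)   [reduce mod 159]
reciprocity: (57/159) = +1·(159/57) since 57 mod 4 = 1, 159 mod 4 = 3; sign now -1
(159/57) = (45/57)   [reduce mod 57]
reciprocity: (45/57) = +1·(57/45) since 45 mod 4 = 1, 57 mod 4 = 1; sign now -1
(57/45) = (12/45)   [reduce mod 45]
12 = 2^2·3; (2/45) = -1 since 45 mod 8 = 5, so (12/45) = (-1)^2·(3/45); sign now -1
reciprocity: (3/45) = +1·(45/3) since 3 mod 4 = 3, 45 mod 4 = 1; sign now -1
(45/3) = (0/3)   [reduce mod 3]
(0/3) = 0   [gcd(a, n) > 1]; final value = 0

0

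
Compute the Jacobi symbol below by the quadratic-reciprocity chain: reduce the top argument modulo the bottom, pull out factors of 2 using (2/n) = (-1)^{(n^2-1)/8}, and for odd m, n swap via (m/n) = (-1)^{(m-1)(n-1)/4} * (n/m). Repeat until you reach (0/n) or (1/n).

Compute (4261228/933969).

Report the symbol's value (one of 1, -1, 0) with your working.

(4261228/933969) = (525352/933969)   [reduce mod 933969]
525352 = 2^3·65669; (2/933969) = +1 since 933969 mod 8 = 1, so (525352/933969) = (+1)^3·(65669/933969); sign now +1
reciprocity: (65669/933969) = +1·(933969/65669) since 65669 mod 4 = 1, 933969 mod 4 = 1; sign now +1
(933969/65669) = (14603/65669)   [reduce mod 65669]
reciprocity: (14603/65669) = +1·(65669/14603) since 14603 mod 4 = 3, 65669 mod 4 = 1; sign now +1
(65669/14603) = (7257/14603)   [reduce mod 14603]
reciprocity: (7257/14603) = +1·(14603/7257) since 7257 mod 4 = 1, 14603 mod 4 = 3; sign now +1
(14603/7257) = (89/7257)   [reduce mod 7257]
reciprocity: (89/7257) = +1·(7257/89) since 89 mod 4 = 1, 7257 mod 4 = 1; sign now +1
(7257/89) = (48/89)   [reduce mod 89]
48 = 2^4·3; (2/89) = +1 since 89 mod 8 = 1, so (48/89) = (+1)^4·(3/89); sign now +1
reciprocity: (3/89) = +1·(89/3) since 3 mod 4 = 3, 89 mod 4 = 1; sign now +1
(89/3) = (2/3)   [reduce mod 3]
2 = 2^1·1; (2/3) = -1 since 3 mod 8 = 3, so (2/3) = (-1)^1·(1/3); sign now -1
(1/3) = 1; final value = sign = -1

-1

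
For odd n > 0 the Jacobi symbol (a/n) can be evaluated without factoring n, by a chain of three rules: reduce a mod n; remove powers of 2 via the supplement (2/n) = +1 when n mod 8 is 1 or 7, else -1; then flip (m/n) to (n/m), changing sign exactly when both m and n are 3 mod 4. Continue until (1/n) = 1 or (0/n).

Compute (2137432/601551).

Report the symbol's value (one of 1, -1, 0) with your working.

(2137432/601551) = (332779/601551)   [reduce mod 601551]
reciprocity: (332779/601551) = -1·(601551/332779) since 332779 mod 4 = 3, 601551 mod 4 = 3; sign now -1
(601551/332779) = (268772/332779)   [reduce mod 332779]
268772 = 2^2·67193; (2/332779) = -1 since 332779 mod 8 = 3, so (268772/332779) = (-1)^2·(67193/332779); sign now -1
reciprocity: (67193/332779) = +1·(332779/67193) since 67193 mod 4 = 1, 332779 mod 4 = 3; sign now -1
(332779/67193) = (64007/67193)   [reduce mod 67193]
reciprocity: (64007/67193) = +1·(67193/64007) since 64007 mod 4 = 3, 67193 mod 4 = 1; sign now -1
(67193/64007) = (3186/64007)   [reduce mod 64007]
3186 = 2^1·1593; (2/64007) = +1 since 64007 mod 8 = 7, so (3186/64007) = (+1)^1·(1593/64007); sign now -1
reciprocity: (1593/64007) = +1·(64007/1593) since 1593 mod 4 = 1, 64007 mod 4 = 3; sign now -1
(64007/1593) = (287/1593)   [reduce mod 1593]
reciprocity: (287/1593) = +1·(1593/287) since 287 mod 4 = 3, 1593 mod 4 = 1; sign now -1
(1593/287) = (158/287)   [reduce mod 287]
158 = 2^1·79; (2/287) = +1 since 287 mod 8 = 7, so (158/287) = (+1)^1·(79/287); sign now -1
reciprocity: (79/287) = -1·(287/79) since 79 mod 4 = 3, 287 mod 4 = 3; sign now +1
(287/79) = (50/79)   [reduce mod 79]
50 = 2^1·25; (2/79) = +1 since 79 mod 8 = 7, so (50/79) = (+1)^1·(25/79); sign now +1
reciprocity: (25/79) = +1·(79/25) since 25 mod 4 = 1, 79 mod 4 = 3; sign now +1
(79/25) = (4/25)   [reduce mod 25]
4 = 2^2·1; (2/25) = +1 since 25 mod 8 = 1, so (4/25) = (+1)^2·(1/25); sign now +1
(1/25) = 1; final value = sign = +1

1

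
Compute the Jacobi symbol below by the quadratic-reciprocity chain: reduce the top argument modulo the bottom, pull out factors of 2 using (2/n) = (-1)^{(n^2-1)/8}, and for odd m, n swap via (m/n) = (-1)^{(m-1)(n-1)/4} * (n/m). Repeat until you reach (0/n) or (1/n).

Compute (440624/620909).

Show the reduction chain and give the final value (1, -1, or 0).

1

factor out 2^4: 440624 = 2^4·27539; with 620909 mod 8 = 5, (2/620909) = -1; sign now +1; continue with (27539/620909)
flip (27539/620909) -> (620909/27539): both odd, 27539 mod 4 = 3, 620909 mod 4 = 1, so the flip contributes +1; sign now +1
(620909/27539): 620909 mod 27539 = 15051, so (620909/27539) = (15051/27539)
flip (15051/27539) -> (27539/15051): both odd, 15051 mod 4 = 3, 27539 mod 4 = 3, so the flip contributes -1; sign now -1
(27539/15051): 27539 mod 15051 = 12488, so (27539/15051) = (12488/15051)
factor out 2^3: 12488 = 2^3·1561; with 15051 mod 8 = 3, (2/15051) = -1; sign now +1; continue with (1561/15051)
flip (1561/15051) -> (15051/1561): both odd, 1561 mod 4 = 1, 15051 mod 4 = 3, so the flip contributes +1; sign now +1
(15051/1561): 15051 mod 1561 = 1002, so (15051/1561) = (1002/1561)
factor out 2^1: 1002 = 2^1·501; with 1561 mod 8 = 1, (2/1561) = +1; sign now +1; continue with (501/1561)
flip (501/1561) -> (1561/501): both odd, 501 mod 4 = 1, 1561 mod 4 = 1, so the flip contributes +1; sign now +1
(1561/501): 1561 mod 501 = 58, so (1561/501) = (58/501)
factor out 2^1: 58 = 2^1·29; with 501 mod 8 = 5, (2/501) = -1; sign now -1; continue with (29/501)
flip (29/501) -> (501/29): both odd, 29 mod 4 = 1, 501 mod 4 = 1, so the flip contributes +1; sign now -1
(501/29): 501 mod 29 = 8, so (501/29) = (8/29)
factor out 2^3: 8 = 2^3·1; with 29 mod 8 = 5, (2/29) = -1; sign now +1; continue with (1/29)
reached (1/29) = 1, so the symbol is +1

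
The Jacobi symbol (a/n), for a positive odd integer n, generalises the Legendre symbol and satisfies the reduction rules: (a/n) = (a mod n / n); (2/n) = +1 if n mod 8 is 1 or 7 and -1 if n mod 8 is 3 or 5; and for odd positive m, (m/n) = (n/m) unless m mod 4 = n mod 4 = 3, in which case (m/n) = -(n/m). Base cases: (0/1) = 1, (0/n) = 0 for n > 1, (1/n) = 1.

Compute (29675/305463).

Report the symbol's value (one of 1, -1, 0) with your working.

-1

reciprocity: (29675/305463) = -1·(305463/29675) since 29675 mod 4 = 3, 305463 mod 4 = 3; sign now -1
(305463/29675) = (8713/29675)   [reduce mod 29675]
reciprocity: (8713/29675) = +1·(29675/8713) since 8713 mod 4 = 1, 29675 mod 4 = 3; sign now -1
(29675/8713) = (3536/8713)   [reduce mod 8713]
3536 = 2^4·221; (2/8713) = +1 since 8713 mod 8 = 1, so (3536/8713) = (+1)^4·(221/8713); sign now -1
reciprocity: (221/8713) = +1·(8713/221) since 221 mod 4 = 1, 8713 mod 4 = 1; sign now -1
(8713/221) = (94/221)   [reduce mod 221]
94 = 2^1·47; (2/221) = -1 since 221 mod 8 = 5, so (94/221) = (-1)^1·(47/221); sign now +1
reciprocity: (47/221) = +1·(221/47) since 47 mod 4 = 3, 221 mod 4 = 1; sign now +1
(221/47) = (33/47)   [reduce mod 47]
reciprocity: (33/47) = +1·(47/33) since 33 mod 4 = 1, 47 mod 4 = 3; sign now +1
(47/33) = (14/33)   [reduce mod 33]
14 = 2^1·7; (2/33) = +1 since 33 mod 8 = 1, so (14/33) = (+1)^1·(7/33); sign now +1
reciprocity: (7/33) = +1·(33/7) since 7 mod 4 = 3, 33 mod 4 = 1; sign now +1
(33/7) = (5/7)   [reduce mod 7]
reciprocity: (5/7) = +1·(7/5) since 5 mod 4 = 1, 7 mod 4 = 3; sign now +1
(7/5) = (2/5)   [reduce mod 5]
2 = 2^1·1; (2/5) = -1 since 5 mod 8 = 5, so (2/5) = (-1)^1·(1/5); sign now -1
(1/5) = 1; final value = sign = -1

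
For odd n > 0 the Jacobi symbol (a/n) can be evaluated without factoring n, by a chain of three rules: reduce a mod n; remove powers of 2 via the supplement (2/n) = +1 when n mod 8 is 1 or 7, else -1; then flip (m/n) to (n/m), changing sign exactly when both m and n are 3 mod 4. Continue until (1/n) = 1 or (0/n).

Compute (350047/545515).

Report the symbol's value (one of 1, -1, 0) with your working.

reciprocity: (350047/545515) = -1·(545515/350047) since 350047 mod 4 = 3, 545515 mod 4 = 3; sign now -1
(545515/350047) = (195468/350047)   [reduce mod 350047]
195468 = 2^2·48867; (2/350047) = +1 since 350047 mod 8 = 7, so (195468/350047) = (+1)^2·(48867/350047); sign now -1
reciprocity: (48867/350047) = -1·(350047/48867) since 48867 mod 4 = 3, 350047 mod 4 = 3; sign now +1
(350047/48867) = (7978/48867)   [reduce mod 48867]
7978 = 2^1·3989; (2/48867) = -1 since 48867 mod 8 = 3, so (7978/48867) = (-1)^1·(3989/48867); sign now -1
reciprocity: (3989/48867) = +1·(48867/3989) since 3989 mod 4 = 1, 48867 mod 4 = 3; sign now -1
(48867/3989) = (999/3989)   [reduce mod 3989]
reciprocity: (999/3989) = +1·(3989/999) since 999 mod 4 = 3, 3989 mod 4 = 1; sign now -1
(3989/999) = (992/999)   [reduce mod 999]
992 = 2^5·31; (2/999) = +1 since 999 mod 8 = 7, so (992/999) = (+1)^5·(31/999); sign now -1
reciprocity: (31/999) = -1·(999/31) since 31 mod 4 = 3, 999 mod 4 = 3; sign now +1
(999/31) = (7/31)   [reduce mod 31]
reciprocity: (7/31) = -1·(31/7) since 7 mod 4 = 3, 31 mod 4 = 3; sign now -1
(31/7) = (3/7)   [reduce mod 7]
reciprocity: (3/7) = -1·(7/3) since 3 mod 4 = 3, 7 mod 4 = 3; sign now +1
(7/3) = (1/3)   [reduce mod 3]
(1/3) = 1; final value = sign = +1

1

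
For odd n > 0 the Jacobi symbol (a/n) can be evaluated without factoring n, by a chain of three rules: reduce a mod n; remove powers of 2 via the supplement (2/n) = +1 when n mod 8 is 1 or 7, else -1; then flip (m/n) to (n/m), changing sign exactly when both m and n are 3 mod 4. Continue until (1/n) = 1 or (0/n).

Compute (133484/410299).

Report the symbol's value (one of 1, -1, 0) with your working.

factor out 2^2: 133484 = 2^2·33371; with 410299 mod 8 = 3, (2/410299) = -1; sign now +1; continue with (33371/410299)
flip (33371/410299) -> (410299/33371): both odd, 33371 mod 4 = 3, 410299 mod 4 = 3, so the flip contributes -1; sign now -1
(410299/33371): 410299 mod 33371 = 9847, so (410299/33371) = (9847/33371)
flip (9847/33371) -> (33371/9847): both odd, 9847 mod 4 = 3, 33371 mod 4 = 3, so the flip contributes -1; sign now +1
(33371/9847): 33371 mod 9847 = 3830, so (33371/9847) = (3830/9847)
factor out 2^1: 3830 = 2^1·1915; with 9847 mod 8 = 7, (2/9847) = +1; sign now +1; continue with (1915/9847)
flip (1915/9847) -> (9847/1915): both odd, 1915 mod 4 = 3, 9847 mod 4 = 3, so the flip contributes -1; sign now -1
(9847/1915): 9847 mod 1915 = 272, so (9847/1915) = (272/1915)
factor out 2^4: 272 = 2^4·17; with 1915 mod 8 = 3, (2/1915) = -1; sign now -1; continue with (17/1915)
flip (17/1915) -> (1915/17): both odd, 17 mod 4 = 1, 1915 mod 4 = 3, so the flip contributes +1; sign now -1
(1915/17): 1915 mod 17 = 11, so (1915/17) = (11/17)
flip (11/17) -> (17/11): both odd, 11 mod 4 = 3, 17 mod 4 = 1, so the flip contributes +1; sign now -1
(17/11): 17 mod 11 = 6, so (17/11) = (6/11)
factor out 2^1: 6 = 2^1·3; with 11 mod 8 = 3, (2/11) = -1; sign now +1; continue with (3/11)
flip (3/11) -> (11/3): both odd, 3 mod 4 = 3, 11 mod 4 = 3, so the flip contributes -1; sign now -1
(11/3): 11 mod 3 = 2, so (11/3) = (2/3)
factor out 2^1: 2 = 2^1·1; with 3 mod 8 = 3, (2/3) = -1; sign now +1; continue with (1/3)
reached (1/3) = 1, so the symbol is +1

1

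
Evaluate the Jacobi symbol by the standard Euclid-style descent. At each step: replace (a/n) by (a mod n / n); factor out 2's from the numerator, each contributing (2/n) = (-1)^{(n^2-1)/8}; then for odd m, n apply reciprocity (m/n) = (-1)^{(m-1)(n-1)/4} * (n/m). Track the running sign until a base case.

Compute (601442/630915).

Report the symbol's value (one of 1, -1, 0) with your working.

601442 = 2^1·300721; (2/630915) = -1 since 630915 mod 8 = 3, so (601442/630915) = (-1)^1·(300721/630915); sign now -1
reciprocity: (300721/630915) = +1·(630915/300721) since 300721 mod 4 = 1, 630915 mod 4 = 3; sign now -1
(630915/300721) = (29473/300721)   [reduce mod 300721]
reciprocity: (29473/300721) = +1·(300721/29473) since 29473 mod 4 = 1, 300721 mod 4 = 1; sign now -1
(300721/29473) = (5991/29473)   [reduce mod 29473]
reciprocity: (5991/29473) = +1·(29473/5991) since 5991 mod 4 = 3, 29473 mod 4 = 1; sign now -1
(29473/5991) = (5509/5991)   [reduce mod 5991]
reciprocity: (5509/5991) = +1·(5991/5509) since 5509 mod 4 = 1, 5991 mod 4 = 3; sign now -1
(5991/5509) = (482/5509)   [reduce mod 5509]
482 = 2^1·241; (2/5509) = -1 since 5509 mod 8 = 5, so (482/5509) = (-1)^1·(241/5509); sign now +1
reciprocity: (241/5509) = +1·(5509/241) since 241 mod 4 = 1, 5509 mod 4 = 1; sign now +1
(5509/241) = (207/241)   [reduce mod 241]
reciprocity: (207/241) = +1·(241/207) since 207 mod 4 = 3, 241 mod 4 = 1; sign now +1
(241/207) = (34/207)   [reduce mod 207]
34 = 2^1·17; (2/207) = +1 since 207 mod 8 = 7, so (34/207) = (+1)^1·(17/207); sign now +1
reciprocity: (17/207) = +1·(207/17) since 17 mod 4 = 1, 207 mod 4 = 3; sign now +1
(207/17) = (3/17)   [reduce mod 17]
reciprocity: (3/17) = +1·(17/3) since 3 mod 4 = 3, 17 mod 4 = 1; sign now +1
(17/3) = (2/3)   [reduce mod 3]
2 = 2^1·1; (2/3) = -1 since 3 mod 8 = 3, so (2/3) = (-1)^1·(1/3); sign now -1
(1/3) = 1; final value = sign = -1

-1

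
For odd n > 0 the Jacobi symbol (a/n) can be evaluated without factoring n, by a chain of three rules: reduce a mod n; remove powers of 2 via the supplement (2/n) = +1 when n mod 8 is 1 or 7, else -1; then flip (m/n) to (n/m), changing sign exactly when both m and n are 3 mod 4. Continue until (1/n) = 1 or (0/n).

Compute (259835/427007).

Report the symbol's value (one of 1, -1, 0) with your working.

reciprocity: (259835/427007) = -1·(427007/259835) since 259835 mod 4 = 3, 427007 mod 4 = 3; sign now -1
(427007/259835) = (167172/259835)   [reduce mod 259835]
167172 = 2^2·41793; (2/259835) = -1 since 259835 mod 8 = 3, so (167172/259835) = (-1)^2·(41793/259835); sign now -1
reciprocity: (41793/259835) = +1·(259835/41793) since 41793 mod 4 = 1, 259835 mod 4 = 3; sign now -1
(259835/41793) = (9077/41793)   [reduce mod 41793]
reciprocity: (9077/41793) = +1·(41793/9077) since 9077 mod 4 = 1, 41793 mod 4 = 1; sign now -1
(41793/9077) = (5485/9077)   [reduce mod 9077]
reciprocity: (5485/9077) = +1·(9077/5485) since 5485 mod 4 = 1, 9077 mod 4 = 1; sign now -1
(9077/5485) = (3592/5485)   [reduce mod 5485]
3592 = 2^3·449; (2/5485) = -1 since 5485 mod 8 = 5, so (3592/5485) = (-1)^3·(449/5485); sign now +1
reciprocity: (449/5485) = +1·(5485/449) since 449 mod 4 = 1, 5485 mod 4 = 1; sign now +1
(5485/449) = (97/449)   [reduce mod 449]
reciprocity: (97/449) = +1·(449/97) since 97 mod 4 = 1, 449 mod 4 = 1; sign now +1
(449/97) = (61/97)   [reduce mod 97]
reciprocity: (61/97) = +1·(97/61) since 61 mod 4 = 1, 97 mod 4 = 1; sign now +1
(97/61) = (36/61)   [reduce mod 61]
36 = 2^2·9; (2/61) = -1 since 61 mod 8 = 5, so (36/61) = (-1)^2·(9/61); sign now +1
reciprocity: (9/61) = +1·(61/9) since 9 mod 4 = 1, 61 mod 4 = 1; sign now +1
(61/9) = (7/9)   [reduce mod 9]
reciprocity: (7/9) = +1·(9/7) since 7 mod 4 = 3, 9 mod 4 = 1; sign now +1
(9/7) = (2/7)   [reduce mod 7]
2 = 2^1·1; (2/7) = +1 since 7 mod 8 = 7, so (2/7) = (+1)^1·(1/7); sign now +1
(1/7) = 1; final value = sign = +1

1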